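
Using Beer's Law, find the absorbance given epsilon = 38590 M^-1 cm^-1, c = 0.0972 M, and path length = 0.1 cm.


A = epsilon * c * l
A = 38590 * 0.0972 * 0.1
A = 375.0948

375.0948


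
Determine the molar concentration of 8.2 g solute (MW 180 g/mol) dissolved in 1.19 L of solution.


C = (mass / MW) / volume
C = (8.2 / 180) / 1.19
C = 0.0383 M

0.0383 M


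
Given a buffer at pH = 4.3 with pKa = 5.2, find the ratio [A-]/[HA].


[A-]/[HA] = 10^(pH - pKa)
= 10^(4.3 - 5.2)
= 0.1259

0.1259


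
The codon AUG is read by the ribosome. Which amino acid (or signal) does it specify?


Standard genetic code lookup.
Codon AUG -> Met (start)

Met (start)


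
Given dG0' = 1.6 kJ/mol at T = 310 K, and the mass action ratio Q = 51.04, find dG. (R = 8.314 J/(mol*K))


dG = dG0' + RT * ln(Q) / 1000
dG = 1.6 + 8.314 * 310 * ln(51.04) / 1000
dG = 11.7357 kJ/mol

11.7357 kJ/mol


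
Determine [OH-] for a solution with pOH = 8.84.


[OH-] = 10^(-pOH)
[OH-] = 10^(-8.84)
[OH-] = 1.445e-09 M

1.445e-09 M


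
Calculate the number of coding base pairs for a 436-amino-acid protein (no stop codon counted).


Each amino acid = 1 codon = 3 bp
bp = 436 * 3 = 1308 bp

1308 bp


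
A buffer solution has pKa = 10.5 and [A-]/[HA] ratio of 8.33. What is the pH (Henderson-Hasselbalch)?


pH = pKa + log10([A-]/[HA])
pH = 10.5 + log10(8.33)
pH = 11.4206

11.4206


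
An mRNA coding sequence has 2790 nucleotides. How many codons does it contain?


codons = nucleotides / 3
codons = 2790 / 3 = 930

930


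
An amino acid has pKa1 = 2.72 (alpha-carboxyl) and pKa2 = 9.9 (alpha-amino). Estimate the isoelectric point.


pI = (pKa1 + pKa2) / 2
pI = (2.72 + 9.9) / 2
pI = 6.31

6.31


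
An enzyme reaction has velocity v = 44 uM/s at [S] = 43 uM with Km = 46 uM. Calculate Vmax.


Vmax = v * (Km + [S]) / [S]
Vmax = 44 * (46 + 43) / 43
Vmax = 91.0698 uM/s

91.0698 uM/s


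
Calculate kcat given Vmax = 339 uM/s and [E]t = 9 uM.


kcat = Vmax / [E]t
kcat = 339 / 9
kcat = 37.6667 s^-1

37.6667 s^-1


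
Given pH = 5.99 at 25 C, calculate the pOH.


pOH = 14 - pH
pOH = 14 - 5.99
pOH = 8.01

8.01


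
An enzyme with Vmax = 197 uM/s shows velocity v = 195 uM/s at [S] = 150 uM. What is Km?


Km = [S] * (Vmax - v) / v
Km = 150 * (197 - 195) / 195
Km = 1.5385 uM

1.5385 uM


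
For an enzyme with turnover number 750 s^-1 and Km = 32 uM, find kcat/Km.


Catalytic efficiency = kcat / Km
= 750 / 32
= 23.4375 uM^-1*s^-1

23.4375 uM^-1*s^-1


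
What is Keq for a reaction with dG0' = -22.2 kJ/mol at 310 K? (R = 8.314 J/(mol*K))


Keq = exp(-dG0 * 1000 / (R * T))
Keq = exp(-(-22.2) * 1000 / (8.314 * 310))
Keq = 5505.6592

5505.6592


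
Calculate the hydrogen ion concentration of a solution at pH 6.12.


[H+] = 10^(-pH)
[H+] = 10^(-6.12)
[H+] = 7.586e-07 M

7.586e-07 M


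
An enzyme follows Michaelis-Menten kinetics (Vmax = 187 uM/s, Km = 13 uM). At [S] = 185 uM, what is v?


v = Vmax * [S] / (Km + [S])
v = 187 * 185 / (13 + 185)
v = 174.7222 uM/s

174.7222 uM/s


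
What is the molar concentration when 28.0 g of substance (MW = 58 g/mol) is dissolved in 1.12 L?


C = (mass / MW) / volume
C = (28.0 / 58) / 1.12
C = 0.431 M

0.431 M


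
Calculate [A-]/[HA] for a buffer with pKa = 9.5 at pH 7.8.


[A-]/[HA] = 10^(pH - pKa)
= 10^(7.8 - 9.5)
= 0.02

0.02


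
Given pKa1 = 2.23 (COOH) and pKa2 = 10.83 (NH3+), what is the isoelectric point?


pI = (pKa1 + pKa2) / 2
pI = (2.23 + 10.83) / 2
pI = 6.53

6.53


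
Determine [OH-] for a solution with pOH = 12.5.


[OH-] = 10^(-pOH)
[OH-] = 10^(-12.5)
[OH-] = 3.162e-13 M

3.162e-13 M


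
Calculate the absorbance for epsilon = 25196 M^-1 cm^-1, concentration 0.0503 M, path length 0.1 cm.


A = epsilon * c * l
A = 25196 * 0.0503 * 0.1
A = 126.7359

126.7359


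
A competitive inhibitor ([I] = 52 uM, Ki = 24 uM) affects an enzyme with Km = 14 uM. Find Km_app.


Km_app = Km * (1 + [I]/Ki)
Km_app = 14 * (1 + 52/24)
Km_app = 44.3333 uM

44.3333 uM


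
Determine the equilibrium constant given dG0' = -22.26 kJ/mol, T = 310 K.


Keq = exp(-dG0 * 1000 / (R * T))
Keq = exp(-(-22.26) * 1000 / (8.314 * 310))
Keq = 5635.3334

5635.3334


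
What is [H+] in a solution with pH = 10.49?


[H+] = 10^(-pH)
[H+] = 10^(-10.49)
[H+] = 3.236e-11 M

3.236e-11 M


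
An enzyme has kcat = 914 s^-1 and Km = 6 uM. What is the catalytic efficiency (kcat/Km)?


Catalytic efficiency = kcat / Km
= 914 / 6
= 152.3333 uM^-1*s^-1

152.3333 uM^-1*s^-1


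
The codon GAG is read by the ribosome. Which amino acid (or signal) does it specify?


Standard genetic code lookup.
Codon GAG -> Glu

Glu


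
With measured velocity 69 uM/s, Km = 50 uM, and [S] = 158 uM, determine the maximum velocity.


Vmax = v * (Km + [S]) / [S]
Vmax = 69 * (50 + 158) / 158
Vmax = 90.8354 uM/s

90.8354 uM/s


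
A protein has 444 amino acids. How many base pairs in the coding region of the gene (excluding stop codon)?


Each amino acid = 1 codon = 3 bp
bp = 444 * 3 = 1332 bp

1332 bp


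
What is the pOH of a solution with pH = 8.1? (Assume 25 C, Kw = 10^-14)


pOH = 14 - pH
pOH = 14 - 8.1
pOH = 5.9

5.9


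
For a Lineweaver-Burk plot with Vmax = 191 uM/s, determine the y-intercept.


y-intercept = 1/Vmax
= 1/191
= 0.0052 s/uM

0.0052 s/uM


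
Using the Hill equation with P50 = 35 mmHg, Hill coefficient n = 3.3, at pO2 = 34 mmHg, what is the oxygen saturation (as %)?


Y = pO2^n / (P50^n + pO2^n)
Y = 34^3.3 / (35^3.3 + 34^3.3)
Y = 47.61%

47.61%


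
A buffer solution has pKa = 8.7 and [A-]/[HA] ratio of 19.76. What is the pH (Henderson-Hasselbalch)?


pH = pKa + log10([A-]/[HA])
pH = 8.7 + log10(19.76)
pH = 9.9958

9.9958


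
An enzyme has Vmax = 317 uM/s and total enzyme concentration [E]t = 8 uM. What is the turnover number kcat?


kcat = Vmax / [E]t
kcat = 317 / 8
kcat = 39.625 s^-1

39.625 s^-1


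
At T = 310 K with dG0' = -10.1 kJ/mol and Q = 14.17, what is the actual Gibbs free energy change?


dG = dG0' + RT * ln(Q) / 1000
dG = -10.1 + 8.314 * 310 * ln(14.17) / 1000
dG = -3.2671 kJ/mol

-3.2671 kJ/mol


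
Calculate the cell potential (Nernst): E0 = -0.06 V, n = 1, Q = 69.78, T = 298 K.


E = E0 - (RT/nF) * ln(Q)
E = -0.06 - (8.314 * 298 / (1 * 96485)) * ln(69.78)
E = -0.169 V

-0.169 V


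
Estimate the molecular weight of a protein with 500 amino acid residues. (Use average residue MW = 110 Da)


MW = n_residues * 110 Da
MW = 500 * 110
MW = 55000 Da

55000 Da


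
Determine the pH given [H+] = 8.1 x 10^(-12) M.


pH = -log10([H+])
pH = -log10(8.1 x 10^(-12))
pH = 11.0915

11.0915


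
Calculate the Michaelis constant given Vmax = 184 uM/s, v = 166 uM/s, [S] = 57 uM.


Km = [S] * (Vmax - v) / v
Km = 57 * (184 - 166) / 166
Km = 6.1807 uM

6.1807 uM


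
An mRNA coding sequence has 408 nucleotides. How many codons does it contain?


codons = nucleotides / 3
codons = 408 / 3 = 136

136


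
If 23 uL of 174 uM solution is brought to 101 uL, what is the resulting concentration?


C2 = C1 * V1 / V2
C2 = 174 * 23 / 101
C2 = 39.6238 uM

39.6238 uM


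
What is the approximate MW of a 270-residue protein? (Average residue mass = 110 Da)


MW = n_residues * 110 Da
MW = 270 * 110
MW = 29700 Da

29700 Da


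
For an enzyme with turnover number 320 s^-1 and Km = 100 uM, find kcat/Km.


Catalytic efficiency = kcat / Km
= 320 / 100
= 3.2 uM^-1*s^-1

3.2 uM^-1*s^-1


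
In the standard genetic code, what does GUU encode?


Standard genetic code lookup.
Codon GUU -> Val

Val


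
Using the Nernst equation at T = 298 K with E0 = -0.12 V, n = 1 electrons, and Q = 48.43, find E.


E = E0 - (RT/nF) * ln(Q)
E = -0.12 - (8.314 * 298 / (1 * 96485)) * ln(48.43)
E = -0.2196 V

-0.2196 V


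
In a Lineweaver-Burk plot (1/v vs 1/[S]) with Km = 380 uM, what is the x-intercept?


x-intercept = -1/Km
= -1/380
= -0.0026 1/uM

-0.0026 1/uM


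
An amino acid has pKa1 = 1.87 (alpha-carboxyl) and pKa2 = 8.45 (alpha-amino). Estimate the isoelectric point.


pI = (pKa1 + pKa2) / 2
pI = (1.87 + 8.45) / 2
pI = 5.16

5.16


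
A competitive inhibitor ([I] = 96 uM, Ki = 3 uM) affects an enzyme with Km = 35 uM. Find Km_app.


Km_app = Km * (1 + [I]/Ki)
Km_app = 35 * (1 + 96/3)
Km_app = 1155.0 uM

1155.0 uM


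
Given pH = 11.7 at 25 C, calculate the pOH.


pOH = 14 - pH
pOH = 14 - 11.7
pOH = 2.3

2.3


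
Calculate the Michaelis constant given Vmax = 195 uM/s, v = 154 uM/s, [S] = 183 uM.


Km = [S] * (Vmax - v) / v
Km = 183 * (195 - 154) / 154
Km = 48.7208 uM

48.7208 uM


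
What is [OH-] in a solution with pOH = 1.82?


[OH-] = 10^(-pOH)
[OH-] = 10^(-1.82)
[OH-] = 0.0151 M

0.0151 M


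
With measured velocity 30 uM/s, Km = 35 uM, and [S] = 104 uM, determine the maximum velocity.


Vmax = v * (Km + [S]) / [S]
Vmax = 30 * (35 + 104) / 104
Vmax = 40.0962 uM/s

40.0962 uM/s


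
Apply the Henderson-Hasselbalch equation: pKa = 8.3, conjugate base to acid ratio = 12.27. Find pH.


pH = pKa + log10([A-]/[HA])
pH = 8.3 + log10(12.27)
pH = 9.3888

9.3888


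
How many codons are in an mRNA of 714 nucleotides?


codons = nucleotides / 3
codons = 714 / 3 = 238

238


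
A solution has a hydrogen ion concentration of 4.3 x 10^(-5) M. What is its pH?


pH = -log10([H+])
pH = -log10(4.3 x 10^(-5))
pH = 4.3665

4.3665


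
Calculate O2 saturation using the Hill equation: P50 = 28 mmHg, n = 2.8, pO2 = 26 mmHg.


Y = pO2^n / (P50^n + pO2^n)
Y = 26^2.8 / (28^2.8 + 26^2.8)
Y = 44.83%

44.83%


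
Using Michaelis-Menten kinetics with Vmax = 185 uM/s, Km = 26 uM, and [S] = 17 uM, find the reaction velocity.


v = Vmax * [S] / (Km + [S])
v = 185 * 17 / (26 + 17)
v = 73.1395 uM/s

73.1395 uM/s


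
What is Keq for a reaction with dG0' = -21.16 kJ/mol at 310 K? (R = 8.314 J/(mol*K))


Keq = exp(-dG0 * 1000 / (R * T))
Keq = exp(-(-21.16) * 1000 / (8.314 * 310))
Keq = 3677.5975

3677.5975


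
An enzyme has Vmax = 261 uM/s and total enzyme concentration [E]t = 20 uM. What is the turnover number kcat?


kcat = Vmax / [E]t
kcat = 261 / 20
kcat = 13.05 s^-1

13.05 s^-1


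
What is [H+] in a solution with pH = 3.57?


[H+] = 10^(-pH)
[H+] = 10^(-3.57)
[H+] = 2.692e-04 M

2.692e-04 M


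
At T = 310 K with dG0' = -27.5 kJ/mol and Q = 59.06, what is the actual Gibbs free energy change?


dG = dG0' + RT * ln(Q) / 1000
dG = -27.5 + 8.314 * 310 * ln(59.06) / 1000
dG = -16.9882 kJ/mol

-16.9882 kJ/mol


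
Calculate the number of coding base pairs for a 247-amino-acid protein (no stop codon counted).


Each amino acid = 1 codon = 3 bp
bp = 247 * 3 = 741 bp

741 bp


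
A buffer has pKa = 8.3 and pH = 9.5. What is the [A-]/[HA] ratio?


[A-]/[HA] = 10^(pH - pKa)
= 10^(9.5 - 8.3)
= 15.8489

15.8489


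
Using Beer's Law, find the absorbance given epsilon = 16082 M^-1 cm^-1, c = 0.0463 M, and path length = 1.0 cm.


A = epsilon * c * l
A = 16082 * 0.0463 * 1.0
A = 744.5966

744.5966


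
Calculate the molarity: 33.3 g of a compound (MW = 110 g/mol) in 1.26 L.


C = (mass / MW) / volume
C = (33.3 / 110) / 1.26
C = 0.2403 M

0.2403 M


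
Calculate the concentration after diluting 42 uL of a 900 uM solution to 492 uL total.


C2 = C1 * V1 / V2
C2 = 900 * 42 / 492
C2 = 76.8293 uM

76.8293 uM


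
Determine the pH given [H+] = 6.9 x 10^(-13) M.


pH = -log10([H+])
pH = -log10(6.9 x 10^(-13))
pH = 12.1612

12.1612


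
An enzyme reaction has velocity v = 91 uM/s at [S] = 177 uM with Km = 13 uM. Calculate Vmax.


Vmax = v * (Km + [S]) / [S]
Vmax = 91 * (13 + 177) / 177
Vmax = 97.6836 uM/s

97.6836 uM/s


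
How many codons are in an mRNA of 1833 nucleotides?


codons = nucleotides / 3
codons = 1833 / 3 = 611

611


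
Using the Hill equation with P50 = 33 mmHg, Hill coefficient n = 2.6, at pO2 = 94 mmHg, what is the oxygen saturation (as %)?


Y = pO2^n / (P50^n + pO2^n)
Y = 94^2.6 / (33^2.6 + 94^2.6)
Y = 93.83%

93.83%


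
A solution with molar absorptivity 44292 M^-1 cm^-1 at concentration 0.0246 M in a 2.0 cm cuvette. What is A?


A = epsilon * c * l
A = 44292 * 0.0246 * 2.0
A = 2179.1664

2179.1664


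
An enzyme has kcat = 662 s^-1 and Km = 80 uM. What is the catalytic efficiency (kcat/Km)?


Catalytic efficiency = kcat / Km
= 662 / 80
= 8.275 uM^-1*s^-1

8.275 uM^-1*s^-1


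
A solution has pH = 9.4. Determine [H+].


[H+] = 10^(-pH)
[H+] = 10^(-9.4)
[H+] = 3.981e-10 M

3.981e-10 M


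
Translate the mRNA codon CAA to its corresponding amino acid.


Standard genetic code lookup.
Codon CAA -> Gln

Gln


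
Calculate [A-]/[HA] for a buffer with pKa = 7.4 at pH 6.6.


[A-]/[HA] = 10^(pH - pKa)
= 10^(6.6 - 7.4)
= 0.1585

0.1585


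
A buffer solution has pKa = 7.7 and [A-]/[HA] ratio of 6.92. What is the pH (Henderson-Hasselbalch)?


pH = pKa + log10([A-]/[HA])
pH = 7.7 + log10(6.92)
pH = 8.5401

8.5401


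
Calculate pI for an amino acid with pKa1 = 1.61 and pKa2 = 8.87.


pI = (pKa1 + pKa2) / 2
pI = (1.61 + 8.87) / 2
pI = 5.24

5.24


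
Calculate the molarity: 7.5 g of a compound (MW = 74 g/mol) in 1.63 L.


C = (mass / MW) / volume
C = (7.5 / 74) / 1.63
C = 0.0622 M

0.0622 M


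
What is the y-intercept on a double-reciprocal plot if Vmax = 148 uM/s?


y-intercept = 1/Vmax
= 1/148
= 0.0068 s/uM

0.0068 s/uM


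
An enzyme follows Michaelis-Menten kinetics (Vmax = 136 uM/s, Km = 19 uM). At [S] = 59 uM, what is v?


v = Vmax * [S] / (Km + [S])
v = 136 * 59 / (19 + 59)
v = 102.8718 uM/s

102.8718 uM/s


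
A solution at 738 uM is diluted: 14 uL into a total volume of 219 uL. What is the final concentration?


C2 = C1 * V1 / V2
C2 = 738 * 14 / 219
C2 = 47.1781 uM

47.1781 uM


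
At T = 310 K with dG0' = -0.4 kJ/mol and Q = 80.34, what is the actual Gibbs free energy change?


dG = dG0' + RT * ln(Q) / 1000
dG = -0.4 + 8.314 * 310 * ln(80.34) / 1000
dG = 10.9049 kJ/mol

10.9049 kJ/mol


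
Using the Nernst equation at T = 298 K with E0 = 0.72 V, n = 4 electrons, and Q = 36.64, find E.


E = E0 - (RT/nF) * ln(Q)
E = 0.72 - (8.314 * 298 / (4 * 96485)) * ln(36.64)
E = 0.6969 V

0.6969 V


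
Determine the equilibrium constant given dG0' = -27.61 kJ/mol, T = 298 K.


Keq = exp(-dG0 * 1000 / (R * T))
Keq = exp(-(-27.61) * 1000 / (8.314 * 298))
Keq = 69145.9541

69145.9541


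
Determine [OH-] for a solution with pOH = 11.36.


[OH-] = 10^(-pOH)
[OH-] = 10^(-11.36)
[OH-] = 4.365e-12 M

4.365e-12 M


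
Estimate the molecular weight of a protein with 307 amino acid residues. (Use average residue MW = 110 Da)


MW = n_residues * 110 Da
MW = 307 * 110
MW = 33770 Da

33770 Da


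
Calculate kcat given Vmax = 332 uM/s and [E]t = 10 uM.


kcat = Vmax / [E]t
kcat = 332 / 10
kcat = 33.2 s^-1

33.2 s^-1


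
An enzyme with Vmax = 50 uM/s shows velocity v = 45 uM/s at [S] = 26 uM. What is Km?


Km = [S] * (Vmax - v) / v
Km = 26 * (50 - 45) / 45
Km = 2.8889 uM

2.8889 uM


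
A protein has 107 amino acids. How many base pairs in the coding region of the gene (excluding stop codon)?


Each amino acid = 1 codon = 3 bp
bp = 107 * 3 = 321 bp

321 bp


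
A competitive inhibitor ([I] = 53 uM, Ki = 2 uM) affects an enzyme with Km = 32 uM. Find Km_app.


Km_app = Km * (1 + [I]/Ki)
Km_app = 32 * (1 + 53/2)
Km_app = 880.0 uM

880.0 uM


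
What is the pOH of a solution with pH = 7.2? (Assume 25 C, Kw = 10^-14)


pOH = 14 - pH
pOH = 14 - 7.2
pOH = 6.8

6.8


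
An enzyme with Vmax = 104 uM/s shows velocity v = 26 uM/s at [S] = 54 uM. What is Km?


Km = [S] * (Vmax - v) / v
Km = 54 * (104 - 26) / 26
Km = 162.0 uM

162.0 uM


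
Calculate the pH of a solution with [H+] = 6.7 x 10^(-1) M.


pH = -log10([H+])
pH = -log10(6.7 x 10^(-1))
pH = 0.1739

0.1739


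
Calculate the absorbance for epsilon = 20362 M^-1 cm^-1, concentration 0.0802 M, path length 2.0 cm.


A = epsilon * c * l
A = 20362 * 0.0802 * 2.0
A = 3266.0648

3266.0648


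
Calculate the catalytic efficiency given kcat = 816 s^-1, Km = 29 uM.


Catalytic efficiency = kcat / Km
= 816 / 29
= 28.1379 uM^-1*s^-1

28.1379 uM^-1*s^-1


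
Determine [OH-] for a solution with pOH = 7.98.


[OH-] = 10^(-pOH)
[OH-] = 10^(-7.98)
[OH-] = 1.047e-08 M

1.047e-08 M


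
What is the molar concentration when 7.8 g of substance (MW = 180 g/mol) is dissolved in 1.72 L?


C = (mass / MW) / volume
C = (7.8 / 180) / 1.72
C = 0.0252 M

0.0252 M


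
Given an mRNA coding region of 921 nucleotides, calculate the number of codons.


codons = nucleotides / 3
codons = 921 / 3 = 307

307


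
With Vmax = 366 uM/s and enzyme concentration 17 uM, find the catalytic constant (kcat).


kcat = Vmax / [E]t
kcat = 366 / 17
kcat = 21.5294 s^-1

21.5294 s^-1


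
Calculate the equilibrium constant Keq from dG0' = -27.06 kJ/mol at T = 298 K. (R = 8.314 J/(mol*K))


Keq = exp(-dG0 * 1000 / (R * T))
Keq = exp(-(-27.06) * 1000 / (8.314 * 298))
Keq = 55380.5261

55380.5261


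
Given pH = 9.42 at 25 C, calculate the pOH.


pOH = 14 - pH
pOH = 14 - 9.42
pOH = 4.58

4.58


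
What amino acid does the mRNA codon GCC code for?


Standard genetic code lookup.
Codon GCC -> Ala

Ala


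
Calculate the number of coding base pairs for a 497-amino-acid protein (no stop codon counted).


Each amino acid = 1 codon = 3 bp
bp = 497 * 3 = 1491 bp

1491 bp


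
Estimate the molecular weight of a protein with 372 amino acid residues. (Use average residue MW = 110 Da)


MW = n_residues * 110 Da
MW = 372 * 110
MW = 40920 Da

40920 Da


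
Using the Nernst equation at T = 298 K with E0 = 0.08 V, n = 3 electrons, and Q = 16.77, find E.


E = E0 - (RT/nF) * ln(Q)
E = 0.08 - (8.314 * 298 / (3 * 96485)) * ln(16.77)
E = 0.0559 V

0.0559 V


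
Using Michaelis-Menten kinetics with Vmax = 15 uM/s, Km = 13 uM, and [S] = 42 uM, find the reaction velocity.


v = Vmax * [S] / (Km + [S])
v = 15 * 42 / (13 + 42)
v = 11.4545 uM/s

11.4545 uM/s


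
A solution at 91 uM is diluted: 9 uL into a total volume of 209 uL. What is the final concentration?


C2 = C1 * V1 / V2
C2 = 91 * 9 / 209
C2 = 3.9187 uM

3.9187 uM


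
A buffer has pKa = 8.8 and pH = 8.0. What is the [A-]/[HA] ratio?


[A-]/[HA] = 10^(pH - pKa)
= 10^(8.0 - 8.8)
= 0.1585

0.1585


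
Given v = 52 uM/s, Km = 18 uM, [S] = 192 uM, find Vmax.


Vmax = v * (Km + [S]) / [S]
Vmax = 52 * (18 + 192) / 192
Vmax = 56.875 uM/s

56.875 uM/s


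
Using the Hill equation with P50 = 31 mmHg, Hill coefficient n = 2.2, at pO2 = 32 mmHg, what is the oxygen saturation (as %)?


Y = pO2^n / (P50^n + pO2^n)
Y = 32^2.2 / (31^2.2 + 32^2.2)
Y = 51.75%

51.75%


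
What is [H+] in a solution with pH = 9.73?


[H+] = 10^(-pH)
[H+] = 10^(-9.73)
[H+] = 1.862e-10 M

1.862e-10 M


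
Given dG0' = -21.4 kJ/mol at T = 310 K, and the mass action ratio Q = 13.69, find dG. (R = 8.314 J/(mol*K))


dG = dG0' + RT * ln(Q) / 1000
dG = -21.4 + 8.314 * 310 * ln(13.69) / 1000
dG = -14.656 kJ/mol

-14.656 kJ/mol


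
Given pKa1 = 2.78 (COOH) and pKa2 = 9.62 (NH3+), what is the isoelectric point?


pI = (pKa1 + pKa2) / 2
pI = (2.78 + 9.62) / 2
pI = 6.2

6.2


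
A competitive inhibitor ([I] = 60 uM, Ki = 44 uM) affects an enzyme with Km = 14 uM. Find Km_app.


Km_app = Km * (1 + [I]/Ki)
Km_app = 14 * (1 + 60/44)
Km_app = 33.0909 uM

33.0909 uM


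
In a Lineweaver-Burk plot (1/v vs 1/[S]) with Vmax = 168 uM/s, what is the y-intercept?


y-intercept = 1/Vmax
= 1/168
= 0.006 s/uM

0.006 s/uM


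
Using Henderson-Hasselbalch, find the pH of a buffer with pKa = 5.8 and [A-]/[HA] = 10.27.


pH = pKa + log10([A-]/[HA])
pH = 5.8 + log10(10.27)
pH = 6.8116

6.8116


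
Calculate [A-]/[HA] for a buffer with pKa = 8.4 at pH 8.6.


[A-]/[HA] = 10^(pH - pKa)
= 10^(8.6 - 8.4)
= 1.5849

1.5849


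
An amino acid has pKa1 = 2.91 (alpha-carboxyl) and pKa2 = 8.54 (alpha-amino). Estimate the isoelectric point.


pI = (pKa1 + pKa2) / 2
pI = (2.91 + 8.54) / 2
pI = 5.725

5.725


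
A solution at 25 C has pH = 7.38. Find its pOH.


pOH = 14 - pH
pOH = 14 - 7.38
pOH = 6.62

6.62


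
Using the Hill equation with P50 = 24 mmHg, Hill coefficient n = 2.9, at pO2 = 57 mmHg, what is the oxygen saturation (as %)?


Y = pO2^n / (P50^n + pO2^n)
Y = 57^2.9 / (24^2.9 + 57^2.9)
Y = 92.47%

92.47%


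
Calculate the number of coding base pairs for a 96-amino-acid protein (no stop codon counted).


Each amino acid = 1 codon = 3 bp
bp = 96 * 3 = 288 bp

288 bp


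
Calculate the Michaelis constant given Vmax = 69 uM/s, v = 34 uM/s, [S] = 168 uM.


Km = [S] * (Vmax - v) / v
Km = 168 * (69 - 34) / 34
Km = 172.9412 uM

172.9412 uM


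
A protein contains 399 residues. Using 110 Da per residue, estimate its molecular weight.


MW = n_residues * 110 Da
MW = 399 * 110
MW = 43890 Da

43890 Da


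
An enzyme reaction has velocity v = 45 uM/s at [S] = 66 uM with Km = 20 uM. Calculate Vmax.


Vmax = v * (Km + [S]) / [S]
Vmax = 45 * (20 + 66) / 66
Vmax = 58.6364 uM/s

58.6364 uM/s


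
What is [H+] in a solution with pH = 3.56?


[H+] = 10^(-pH)
[H+] = 10^(-3.56)
[H+] = 2.754e-04 M

2.754e-04 M


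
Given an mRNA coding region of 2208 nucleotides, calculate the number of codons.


codons = nucleotides / 3
codons = 2208 / 3 = 736

736


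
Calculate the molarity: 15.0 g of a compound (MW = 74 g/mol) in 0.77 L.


C = (mass / MW) / volume
C = (15.0 / 74) / 0.77
C = 0.2633 M

0.2633 M


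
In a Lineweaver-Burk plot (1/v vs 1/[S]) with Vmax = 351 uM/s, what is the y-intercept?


y-intercept = 1/Vmax
= 1/351
= 0.0028 s/uM

0.0028 s/uM


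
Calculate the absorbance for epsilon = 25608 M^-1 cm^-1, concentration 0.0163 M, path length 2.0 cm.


A = epsilon * c * l
A = 25608 * 0.0163 * 2.0
A = 834.8208

834.8208


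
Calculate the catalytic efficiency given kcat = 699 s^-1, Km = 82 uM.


Catalytic efficiency = kcat / Km
= 699 / 82
= 8.5244 uM^-1*s^-1

8.5244 uM^-1*s^-1


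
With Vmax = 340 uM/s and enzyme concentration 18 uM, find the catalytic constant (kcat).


kcat = Vmax / [E]t
kcat = 340 / 18
kcat = 18.8889 s^-1

18.8889 s^-1


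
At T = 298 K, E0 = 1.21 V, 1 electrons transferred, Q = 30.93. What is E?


E = E0 - (RT/nF) * ln(Q)
E = 1.21 - (8.314 * 298 / (1 * 96485)) * ln(30.93)
E = 1.1219 V

1.1219 V


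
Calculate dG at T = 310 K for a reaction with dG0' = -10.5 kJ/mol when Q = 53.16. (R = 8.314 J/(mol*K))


dG = dG0' + RT * ln(Q) / 1000
dG = -10.5 + 8.314 * 310 * ln(53.16) / 1000
dG = -0.2594 kJ/mol

-0.2594 kJ/mol


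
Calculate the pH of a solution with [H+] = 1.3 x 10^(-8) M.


pH = -log10([H+])
pH = -log10(1.3 x 10^(-8))
pH = 7.8861

7.8861


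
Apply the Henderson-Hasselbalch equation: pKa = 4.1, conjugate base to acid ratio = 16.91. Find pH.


pH = pKa + log10([A-]/[HA])
pH = 4.1 + log10(16.91)
pH = 5.3281

5.3281


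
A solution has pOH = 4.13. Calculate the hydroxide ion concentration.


[OH-] = 10^(-pOH)
[OH-] = 10^(-4.13)
[OH-] = 7.413e-05 M

7.413e-05 M


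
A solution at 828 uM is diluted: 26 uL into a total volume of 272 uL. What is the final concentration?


C2 = C1 * V1 / V2
C2 = 828 * 26 / 272
C2 = 79.1471 uM

79.1471 uM


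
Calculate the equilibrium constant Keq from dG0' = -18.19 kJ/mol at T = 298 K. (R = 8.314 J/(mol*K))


Keq = exp(-dG0 * 1000 / (R * T))
Keq = exp(-(-18.19) * 1000 / (8.314 * 298))
Keq = 1543.5888

1543.5888


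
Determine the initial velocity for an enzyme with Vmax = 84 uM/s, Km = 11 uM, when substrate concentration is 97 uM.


v = Vmax * [S] / (Km + [S])
v = 84 * 97 / (11 + 97)
v = 75.4444 uM/s

75.4444 uM/s


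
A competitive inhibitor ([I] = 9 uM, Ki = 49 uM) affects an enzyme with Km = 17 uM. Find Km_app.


Km_app = Km * (1 + [I]/Ki)
Km_app = 17 * (1 + 9/49)
Km_app = 20.1224 uM

20.1224 uM


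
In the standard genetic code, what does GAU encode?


Standard genetic code lookup.
Codon GAU -> Asp

Asp


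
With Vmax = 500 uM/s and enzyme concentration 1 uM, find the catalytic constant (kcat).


kcat = Vmax / [E]t
kcat = 500 / 1
kcat = 500.0 s^-1

500.0 s^-1


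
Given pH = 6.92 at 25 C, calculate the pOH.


pOH = 14 - pH
pOH = 14 - 6.92
pOH = 7.08

7.08


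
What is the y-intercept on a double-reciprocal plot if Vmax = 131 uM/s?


y-intercept = 1/Vmax
= 1/131
= 0.0076 s/uM

0.0076 s/uM


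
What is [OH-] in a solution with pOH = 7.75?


[OH-] = 10^(-pOH)
[OH-] = 10^(-7.75)
[OH-] = 1.778e-08 M

1.778e-08 M


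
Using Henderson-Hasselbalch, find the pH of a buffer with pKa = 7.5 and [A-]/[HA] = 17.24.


pH = pKa + log10([A-]/[HA])
pH = 7.5 + log10(17.24)
pH = 8.7365

8.7365


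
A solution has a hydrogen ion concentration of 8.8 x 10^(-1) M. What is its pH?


pH = -log10([H+])
pH = -log10(8.8 x 10^(-1))
pH = 0.0555

0.0555


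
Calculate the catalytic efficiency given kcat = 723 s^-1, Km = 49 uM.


Catalytic efficiency = kcat / Km
= 723 / 49
= 14.7551 uM^-1*s^-1

14.7551 uM^-1*s^-1


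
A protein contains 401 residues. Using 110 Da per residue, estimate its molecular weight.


MW = n_residues * 110 Da
MW = 401 * 110
MW = 44110 Da

44110 Da


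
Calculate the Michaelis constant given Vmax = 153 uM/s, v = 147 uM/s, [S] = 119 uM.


Km = [S] * (Vmax - v) / v
Km = 119 * (153 - 147) / 147
Km = 4.8571 uM

4.8571 uM


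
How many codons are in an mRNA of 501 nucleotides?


codons = nucleotides / 3
codons = 501 / 3 = 167

167


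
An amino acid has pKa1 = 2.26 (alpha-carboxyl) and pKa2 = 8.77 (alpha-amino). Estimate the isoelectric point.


pI = (pKa1 + pKa2) / 2
pI = (2.26 + 8.77) / 2
pI = 5.515

5.515


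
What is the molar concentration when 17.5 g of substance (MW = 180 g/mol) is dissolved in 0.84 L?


C = (mass / MW) / volume
C = (17.5 / 180) / 0.84
C = 0.1157 M

0.1157 M


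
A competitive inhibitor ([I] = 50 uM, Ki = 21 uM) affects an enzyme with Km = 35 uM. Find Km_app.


Km_app = Km * (1 + [I]/Ki)
Km_app = 35 * (1 + 50/21)
Km_app = 118.3333 uM

118.3333 uM


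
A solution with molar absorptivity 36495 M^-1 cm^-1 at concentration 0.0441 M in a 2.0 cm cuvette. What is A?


A = epsilon * c * l
A = 36495 * 0.0441 * 2.0
A = 3218.859

3218.859


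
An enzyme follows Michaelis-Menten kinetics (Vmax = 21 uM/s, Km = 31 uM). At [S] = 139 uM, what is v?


v = Vmax * [S] / (Km + [S])
v = 21 * 139 / (31 + 139)
v = 17.1706 uM/s

17.1706 uM/s


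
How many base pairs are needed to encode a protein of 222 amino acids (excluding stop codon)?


Each amino acid = 1 codon = 3 bp
bp = 222 * 3 = 666 bp

666 bp


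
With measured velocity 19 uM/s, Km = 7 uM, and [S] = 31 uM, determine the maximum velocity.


Vmax = v * (Km + [S]) / [S]
Vmax = 19 * (7 + 31) / 31
Vmax = 23.2903 uM/s

23.2903 uM/s


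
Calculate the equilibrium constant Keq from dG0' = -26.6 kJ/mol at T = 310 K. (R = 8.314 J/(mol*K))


Keq = exp(-dG0 * 1000 / (R * T))
Keq = exp(-(-26.6) * 1000 / (8.314 * 310))
Keq = 30355.0526

30355.0526


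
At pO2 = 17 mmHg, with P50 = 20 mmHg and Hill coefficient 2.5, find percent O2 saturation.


Y = pO2^n / (P50^n + pO2^n)
Y = 17^2.5 / (20^2.5 + 17^2.5)
Y = 39.98%

39.98%


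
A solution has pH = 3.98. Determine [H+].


[H+] = 10^(-pH)
[H+] = 10^(-3.98)
[H+] = 1.047e-04 M

1.047e-04 M


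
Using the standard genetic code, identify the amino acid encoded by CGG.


Standard genetic code lookup.
Codon CGG -> Arg

Arg


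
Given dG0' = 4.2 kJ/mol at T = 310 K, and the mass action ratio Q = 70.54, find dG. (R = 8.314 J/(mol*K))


dG = dG0' + RT * ln(Q) / 1000
dG = 4.2 + 8.314 * 310 * ln(70.54) / 1000
dG = 15.1696 kJ/mol

15.1696 kJ/mol


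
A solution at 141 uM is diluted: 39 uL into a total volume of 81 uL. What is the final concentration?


C2 = C1 * V1 / V2
C2 = 141 * 39 / 81
C2 = 67.8889 uM

67.8889 uM


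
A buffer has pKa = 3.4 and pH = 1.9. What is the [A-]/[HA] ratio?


[A-]/[HA] = 10^(pH - pKa)
= 10^(1.9 - 3.4)
= 0.0316

0.0316


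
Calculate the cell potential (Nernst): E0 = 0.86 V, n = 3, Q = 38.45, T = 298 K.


E = E0 - (RT/nF) * ln(Q)
E = 0.86 - (8.314 * 298 / (3 * 96485)) * ln(38.45)
E = 0.8288 V

0.8288 V


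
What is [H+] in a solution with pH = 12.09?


[H+] = 10^(-pH)
[H+] = 10^(-12.09)
[H+] = 8.128e-13 M

8.128e-13 M


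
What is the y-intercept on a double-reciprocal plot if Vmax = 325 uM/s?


y-intercept = 1/Vmax
= 1/325
= 0.0031 s/uM

0.0031 s/uM


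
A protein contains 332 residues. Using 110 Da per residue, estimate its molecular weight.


MW = n_residues * 110 Da
MW = 332 * 110
MW = 36520 Da

36520 Da


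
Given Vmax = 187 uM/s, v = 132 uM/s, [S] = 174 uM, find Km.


Km = [S] * (Vmax - v) / v
Km = 174 * (187 - 132) / 132
Km = 72.5 uM

72.5 uM


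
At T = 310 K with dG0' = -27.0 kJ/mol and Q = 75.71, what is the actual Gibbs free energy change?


dG = dG0' + RT * ln(Q) / 1000
dG = -27.0 + 8.314 * 310 * ln(75.71) / 1000
dG = -15.8481 kJ/mol

-15.8481 kJ/mol


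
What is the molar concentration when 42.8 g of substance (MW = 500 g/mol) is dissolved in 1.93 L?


C = (mass / MW) / volume
C = (42.8 / 500) / 1.93
C = 0.0444 M

0.0444 M


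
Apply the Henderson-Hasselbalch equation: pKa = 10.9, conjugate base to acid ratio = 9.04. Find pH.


pH = pKa + log10([A-]/[HA])
pH = 10.9 + log10(9.04)
pH = 11.8562

11.8562


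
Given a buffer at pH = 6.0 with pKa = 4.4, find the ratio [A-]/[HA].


[A-]/[HA] = 10^(pH - pKa)
= 10^(6.0 - 4.4)
= 39.8107

39.8107


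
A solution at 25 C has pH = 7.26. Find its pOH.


pOH = 14 - pH
pOH = 14 - 7.26
pOH = 6.74

6.74


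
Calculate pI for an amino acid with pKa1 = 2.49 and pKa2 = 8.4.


pI = (pKa1 + pKa2) / 2
pI = (2.49 + 8.4) / 2
pI = 5.445

5.445


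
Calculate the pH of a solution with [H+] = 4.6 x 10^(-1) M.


pH = -log10([H+])
pH = -log10(4.6 x 10^(-1))
pH = 0.3372

0.3372


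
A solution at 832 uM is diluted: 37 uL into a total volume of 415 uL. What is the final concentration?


C2 = C1 * V1 / V2
C2 = 832 * 37 / 415
C2 = 74.1783 uM

74.1783 uM


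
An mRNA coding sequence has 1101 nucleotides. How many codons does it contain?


codons = nucleotides / 3
codons = 1101 / 3 = 367

367


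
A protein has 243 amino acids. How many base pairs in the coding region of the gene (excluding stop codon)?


Each amino acid = 1 codon = 3 bp
bp = 243 * 3 = 729 bp

729 bp


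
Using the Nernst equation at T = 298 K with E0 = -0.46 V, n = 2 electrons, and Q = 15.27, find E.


E = E0 - (RT/nF) * ln(Q)
E = -0.46 - (8.314 * 298 / (2 * 96485)) * ln(15.27)
E = -0.495 V

-0.495 V


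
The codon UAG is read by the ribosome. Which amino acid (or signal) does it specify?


Standard genetic code lookup.
Codon UAG -> Stop

Stop


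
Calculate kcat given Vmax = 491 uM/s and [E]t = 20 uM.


kcat = Vmax / [E]t
kcat = 491 / 20
kcat = 24.55 s^-1

24.55 s^-1


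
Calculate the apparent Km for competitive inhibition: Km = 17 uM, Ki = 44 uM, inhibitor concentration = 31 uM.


Km_app = Km * (1 + [I]/Ki)
Km_app = 17 * (1 + 31/44)
Km_app = 28.9773 uM

28.9773 uM


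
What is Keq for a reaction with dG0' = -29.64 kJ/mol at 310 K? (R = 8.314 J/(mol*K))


Keq = exp(-dG0 * 1000 / (R * T))
Keq = exp(-(-29.64) * 1000 / (8.314 * 310))
Keq = 98738.3714

98738.3714


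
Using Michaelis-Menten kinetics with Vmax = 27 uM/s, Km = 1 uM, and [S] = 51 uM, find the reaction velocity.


v = Vmax * [S] / (Km + [S])
v = 27 * 51 / (1 + 51)
v = 26.4808 uM/s

26.4808 uM/s


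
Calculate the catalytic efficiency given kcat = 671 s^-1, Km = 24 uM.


Catalytic efficiency = kcat / Km
= 671 / 24
= 27.9583 uM^-1*s^-1

27.9583 uM^-1*s^-1


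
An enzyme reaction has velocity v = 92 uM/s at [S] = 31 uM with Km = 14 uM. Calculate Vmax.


Vmax = v * (Km + [S]) / [S]
Vmax = 92 * (14 + 31) / 31
Vmax = 133.5484 uM/s

133.5484 uM/s


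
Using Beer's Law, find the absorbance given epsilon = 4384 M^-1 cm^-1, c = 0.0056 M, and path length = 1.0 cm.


A = epsilon * c * l
A = 4384 * 0.0056 * 1.0
A = 24.5504

24.5504


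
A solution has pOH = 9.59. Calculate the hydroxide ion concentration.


[OH-] = 10^(-pOH)
[OH-] = 10^(-9.59)
[OH-] = 2.570e-10 M

2.570e-10 M


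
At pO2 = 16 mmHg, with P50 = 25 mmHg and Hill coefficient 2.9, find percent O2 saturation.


Y = pO2^n / (P50^n + pO2^n)
Y = 16^2.9 / (25^2.9 + 16^2.9)
Y = 21.51%

21.51%


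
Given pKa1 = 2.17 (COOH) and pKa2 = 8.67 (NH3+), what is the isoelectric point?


pI = (pKa1 + pKa2) / 2
pI = (2.17 + 8.67) / 2
pI = 5.42

5.42


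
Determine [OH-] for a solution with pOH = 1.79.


[OH-] = 10^(-pOH)
[OH-] = 10^(-1.79)
[OH-] = 0.0162 M

0.0162 M


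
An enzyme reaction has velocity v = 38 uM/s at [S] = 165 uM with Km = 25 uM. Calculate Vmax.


Vmax = v * (Km + [S]) / [S]
Vmax = 38 * (25 + 165) / 165
Vmax = 43.7576 uM/s

43.7576 uM/s


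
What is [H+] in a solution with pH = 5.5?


[H+] = 10^(-pH)
[H+] = 10^(-5.5)
[H+] = 3.162e-06 M

3.162e-06 M


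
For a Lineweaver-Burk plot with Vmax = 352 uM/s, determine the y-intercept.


y-intercept = 1/Vmax
= 1/352
= 0.0028 s/uM

0.0028 s/uM


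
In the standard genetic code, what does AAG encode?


Standard genetic code lookup.
Codon AAG -> Lys

Lys


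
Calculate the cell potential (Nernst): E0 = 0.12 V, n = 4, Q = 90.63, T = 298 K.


E = E0 - (RT/nF) * ln(Q)
E = 0.12 - (8.314 * 298 / (4 * 96485)) * ln(90.63)
E = 0.0911 V

0.0911 V


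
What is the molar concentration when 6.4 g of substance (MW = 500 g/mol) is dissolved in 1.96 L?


C = (mass / MW) / volume
C = (6.4 / 500) / 1.96
C = 0.0065 M

0.0065 M


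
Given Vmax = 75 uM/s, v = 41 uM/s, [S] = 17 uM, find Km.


Km = [S] * (Vmax - v) / v
Km = 17 * (75 - 41) / 41
Km = 14.0976 uM

14.0976 uM


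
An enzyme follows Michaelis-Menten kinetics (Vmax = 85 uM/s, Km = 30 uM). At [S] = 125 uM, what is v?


v = Vmax * [S] / (Km + [S])
v = 85 * 125 / (30 + 125)
v = 68.5484 uM/s

68.5484 uM/s


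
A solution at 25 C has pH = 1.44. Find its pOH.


pOH = 14 - pH
pOH = 14 - 1.44
pOH = 12.56

12.56


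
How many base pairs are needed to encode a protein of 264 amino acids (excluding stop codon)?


Each amino acid = 1 codon = 3 bp
bp = 264 * 3 = 792 bp

792 bp


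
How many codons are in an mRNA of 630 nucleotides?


codons = nucleotides / 3
codons = 630 / 3 = 210

210


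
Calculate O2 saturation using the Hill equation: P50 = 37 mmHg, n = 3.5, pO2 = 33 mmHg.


Y = pO2^n / (P50^n + pO2^n)
Y = 33^3.5 / (37^3.5 + 33^3.5)
Y = 40.12%

40.12%


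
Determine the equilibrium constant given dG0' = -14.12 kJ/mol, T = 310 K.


Keq = exp(-dG0 * 1000 / (R * T))
Keq = exp(-(-14.12) * 1000 / (8.314 * 310))
Keq = 239.4912

239.4912


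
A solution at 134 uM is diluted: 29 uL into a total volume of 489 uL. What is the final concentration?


C2 = C1 * V1 / V2
C2 = 134 * 29 / 489
C2 = 7.9468 uM

7.9468 uM


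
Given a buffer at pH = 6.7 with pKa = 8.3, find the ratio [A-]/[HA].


[A-]/[HA] = 10^(pH - pKa)
= 10^(6.7 - 8.3)
= 0.0251

0.0251


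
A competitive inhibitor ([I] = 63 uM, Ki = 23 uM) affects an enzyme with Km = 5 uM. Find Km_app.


Km_app = Km * (1 + [I]/Ki)
Km_app = 5 * (1 + 63/23)
Km_app = 18.6957 uM

18.6957 uM


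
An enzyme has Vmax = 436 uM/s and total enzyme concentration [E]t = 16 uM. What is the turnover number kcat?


kcat = Vmax / [E]t
kcat = 436 / 16
kcat = 27.25 s^-1

27.25 s^-1


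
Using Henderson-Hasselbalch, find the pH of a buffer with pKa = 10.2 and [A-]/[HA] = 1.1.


pH = pKa + log10([A-]/[HA])
pH = 10.2 + log10(1.1)
pH = 10.2414

10.2414


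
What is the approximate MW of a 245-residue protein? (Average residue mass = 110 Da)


MW = n_residues * 110 Da
MW = 245 * 110
MW = 26950 Da

26950 Da


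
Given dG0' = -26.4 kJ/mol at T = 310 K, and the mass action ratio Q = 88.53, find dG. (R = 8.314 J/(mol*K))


dG = dG0' + RT * ln(Q) / 1000
dG = -26.4 + 8.314 * 310 * ln(88.53) / 1000
dG = -14.8449 kJ/mol

-14.8449 kJ/mol


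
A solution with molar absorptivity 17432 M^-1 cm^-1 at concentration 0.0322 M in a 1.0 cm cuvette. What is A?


A = epsilon * c * l
A = 17432 * 0.0322 * 1.0
A = 561.3104

561.3104


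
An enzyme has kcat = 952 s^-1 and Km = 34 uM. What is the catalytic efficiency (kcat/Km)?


Catalytic efficiency = kcat / Km
= 952 / 34
= 28.0 uM^-1*s^-1

28.0 uM^-1*s^-1


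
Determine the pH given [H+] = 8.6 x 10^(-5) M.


pH = -log10([H+])
pH = -log10(8.6 x 10^(-5))
pH = 4.0655

4.0655


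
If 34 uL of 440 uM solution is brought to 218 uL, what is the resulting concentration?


C2 = C1 * V1 / V2
C2 = 440 * 34 / 218
C2 = 68.6239 uM

68.6239 uM


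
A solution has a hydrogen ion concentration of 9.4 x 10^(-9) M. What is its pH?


pH = -log10([H+])
pH = -log10(9.4 x 10^(-9))
pH = 8.0269

8.0269


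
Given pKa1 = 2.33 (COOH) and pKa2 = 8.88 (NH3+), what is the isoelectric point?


pI = (pKa1 + pKa2) / 2
pI = (2.33 + 8.88) / 2
pI = 5.605

5.605


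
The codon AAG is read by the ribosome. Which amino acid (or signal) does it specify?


Standard genetic code lookup.
Codon AAG -> Lys

Lys


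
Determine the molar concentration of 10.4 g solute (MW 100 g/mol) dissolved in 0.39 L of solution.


C = (mass / MW) / volume
C = (10.4 / 100) / 0.39
C = 0.2667 M

0.2667 M


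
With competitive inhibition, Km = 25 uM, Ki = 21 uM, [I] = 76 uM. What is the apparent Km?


Km_app = Km * (1 + [I]/Ki)
Km_app = 25 * (1 + 76/21)
Km_app = 115.4762 uM

115.4762 uM


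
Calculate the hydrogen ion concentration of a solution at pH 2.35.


[H+] = 10^(-pH)
[H+] = 10^(-2.35)
[H+] = 0.0045 M

0.0045 M


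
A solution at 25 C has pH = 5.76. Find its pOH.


pOH = 14 - pH
pOH = 14 - 5.76
pOH = 8.24

8.24


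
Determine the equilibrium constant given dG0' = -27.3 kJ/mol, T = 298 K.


Keq = exp(-dG0 * 1000 / (R * T))
Keq = exp(-(-27.3) * 1000 / (8.314 * 298))
Keq = 61013.6158

61013.6158


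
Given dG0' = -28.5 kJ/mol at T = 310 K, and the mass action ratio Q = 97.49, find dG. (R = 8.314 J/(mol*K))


dG = dG0' + RT * ln(Q) / 1000
dG = -28.5 + 8.314 * 310 * ln(97.49) / 1000
dG = -16.6964 kJ/mol

-16.6964 kJ/mol


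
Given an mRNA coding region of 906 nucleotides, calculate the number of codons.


codons = nucleotides / 3
codons = 906 / 3 = 302

302


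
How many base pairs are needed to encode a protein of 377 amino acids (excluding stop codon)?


Each amino acid = 1 codon = 3 bp
bp = 377 * 3 = 1131 bp

1131 bp


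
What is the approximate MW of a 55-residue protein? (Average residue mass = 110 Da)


MW = n_residues * 110 Da
MW = 55 * 110
MW = 6050 Da

6050 Da


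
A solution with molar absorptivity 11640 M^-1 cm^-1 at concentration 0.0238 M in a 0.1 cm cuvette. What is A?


A = epsilon * c * l
A = 11640 * 0.0238 * 0.1
A = 27.7032

27.7032


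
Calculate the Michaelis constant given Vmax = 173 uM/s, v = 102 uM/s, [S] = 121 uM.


Km = [S] * (Vmax - v) / v
Km = 121 * (173 - 102) / 102
Km = 84.2255 uM

84.2255 uM


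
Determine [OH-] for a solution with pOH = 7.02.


[OH-] = 10^(-pOH)
[OH-] = 10^(-7.02)
[OH-] = 9.550e-08 M

9.550e-08 M


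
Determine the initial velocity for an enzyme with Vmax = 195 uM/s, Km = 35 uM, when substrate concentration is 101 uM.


v = Vmax * [S] / (Km + [S])
v = 195 * 101 / (35 + 101)
v = 144.8162 uM/s

144.8162 uM/s
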